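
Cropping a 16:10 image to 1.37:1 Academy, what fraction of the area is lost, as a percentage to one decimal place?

14.4%

The height stays; only width is cut (since 1.37:1 Academy is narrower than 16:10).
(1.370)/(1.600) ≈ 0.856 of the area survives, leaving 14.38% discarded.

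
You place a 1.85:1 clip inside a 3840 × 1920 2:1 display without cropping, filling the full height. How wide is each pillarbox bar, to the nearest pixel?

The clip is 1920 × 1.850 ≈ 3552.00 px wide.
3840 − 3552.00 = 288.00 px of bars (144.00 each).

144 px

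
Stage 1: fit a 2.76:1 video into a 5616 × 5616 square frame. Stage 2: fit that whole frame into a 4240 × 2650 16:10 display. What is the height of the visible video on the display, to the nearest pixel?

960 px

First fit — 2.76:1 into 5616×5616 spans the width: 5616.00 × 2034.78.
Second fit — the square canvas into 4240×2650 spans the height: 2650.00 × 2650.00 (×0.4719 from 5616×5616).
Applying the same ×0.4719: 2034.78 → 960.14.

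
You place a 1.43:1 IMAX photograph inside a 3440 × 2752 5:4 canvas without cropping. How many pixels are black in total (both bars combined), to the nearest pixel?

1.43:1 IMAX (1.430) > 5:4 (1.250), so the photograph fills the width.
That makes the image 2405.5944 px tall (3440 / 1.430).
Black = 2752 − 2405.5944 = 346.4056 px.
Across the 3440-px span: 346.4056 × 3440 ≈ 1191635 px.

1191635 pixels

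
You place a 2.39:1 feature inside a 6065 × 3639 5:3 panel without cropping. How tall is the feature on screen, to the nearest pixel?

2.39:1 is wider than 5:3, so it spans the full width.
Content height = 6065 / 2.390 ≈ 2537.66 px.

2538 px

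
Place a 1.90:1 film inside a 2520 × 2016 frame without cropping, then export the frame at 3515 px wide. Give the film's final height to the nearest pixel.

In the 2520×2016 frame the film fills the width: height = 2520 / 1.900 ≈ 1326.32 px.
The frame scales by 3515/2520 = 1.3948; 1326.32 × 1.3948 ≈ 1850.00 px.

1850 px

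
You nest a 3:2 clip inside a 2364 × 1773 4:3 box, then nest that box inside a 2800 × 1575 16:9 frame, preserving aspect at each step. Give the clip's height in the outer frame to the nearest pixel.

1400 px

3:2 in 2364×1773: fills the width, so the clip is 2364.00 × 1576.00.
Second fit — the 4:3 canvas into 2800×1575 spans the height: 2100.00 × 1575.00 (×0.8883 from 2364×1773).
The clip scales with it: height 1576.00 × 0.8883 ≈ 1400.00.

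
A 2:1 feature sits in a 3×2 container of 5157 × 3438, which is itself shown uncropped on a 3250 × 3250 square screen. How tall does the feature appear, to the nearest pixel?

Inside the 5157×3438 canvas the feature is width-limited at 5157.00 × 2578.50.
3×2 in 3250×3250: fills the width, so the intermediate becomes 3250.00 × 2166.67 — a scale of ×0.6302.
So the feature's height is 2578.50 × 0.6302 ≈ 1625.00.

1625 px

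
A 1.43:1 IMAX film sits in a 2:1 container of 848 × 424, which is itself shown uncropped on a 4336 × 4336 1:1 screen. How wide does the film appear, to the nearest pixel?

3100 px

First fit — 1.43:1 IMAX into 848×424 spans the height: 606.32 × 424.00.
The 2:1 canvas is width-limited in 4336×4336, giving 4336.00 × 2168.00; scale factor 5.1132.
Applying the same ×5.1132: 606.32 → 3100.24.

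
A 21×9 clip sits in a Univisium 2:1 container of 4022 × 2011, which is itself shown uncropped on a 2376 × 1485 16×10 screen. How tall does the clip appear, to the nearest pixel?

21×9 in 4022×2011: fills the width, so the clip is 4022.00 × 1723.71.
The Univisium 2:1 canvas is width-limited in 2376×1485, giving 2376.00 × 1188.00; scale factor 0.5908.
The clip scales with it: height 1723.71 × 0.5908 ≈ 1018.29.

1018 px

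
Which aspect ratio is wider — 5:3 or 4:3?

5:3

5:3 = 1.667 and 4:3 = 1.333; 1.667 > 1.333.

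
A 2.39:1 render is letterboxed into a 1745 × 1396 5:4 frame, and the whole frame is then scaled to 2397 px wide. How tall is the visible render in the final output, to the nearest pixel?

Fitted into 1745×1396, the render spans the width; its height is 1745 / 2.390 ≈ 730.13 px.
Scaling 1745 → 2397 is ×1.3736, so the height becomes 730.13 × 1.3736 ≈ 1002.93 px.

1003 px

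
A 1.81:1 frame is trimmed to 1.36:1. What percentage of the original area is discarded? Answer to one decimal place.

1.36:1 is narrower than 1.81:1, so the crop keeps the full height and trims the width.
(1.360)/(1.810) ≈ 0.751 of the area survives, leaving 24.86% discarded.

24.9%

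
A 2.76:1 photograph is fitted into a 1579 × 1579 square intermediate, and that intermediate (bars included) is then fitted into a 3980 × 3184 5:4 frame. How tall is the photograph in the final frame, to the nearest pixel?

First fit — 2.76:1 into 1579×1579 spans the width: 1579.00 × 572.10.
square in 3980×3184: fills the height, so the intermediate becomes 3184.00 × 3184.00 — a scale of ×2.0165.
The photograph scales with it: height 572.10 × 2.0165 ≈ 1153.62.

1154 px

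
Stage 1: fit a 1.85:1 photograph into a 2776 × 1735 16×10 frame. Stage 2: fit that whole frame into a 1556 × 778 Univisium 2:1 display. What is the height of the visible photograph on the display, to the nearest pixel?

673 px

First fit — 1.85:1 into 2776×1735 spans the width: 2776.00 × 1500.54.
The 16×10 canvas is height-limited in 1556×778, giving 1244.80 × 778.00; scale factor 0.4484.
So the photograph's height is 1500.54 × 0.4484 ≈ 672.86.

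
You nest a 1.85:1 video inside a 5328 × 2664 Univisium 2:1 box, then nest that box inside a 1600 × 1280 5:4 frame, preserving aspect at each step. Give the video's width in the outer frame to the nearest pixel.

First fit — 1.85:1 into 5328×2664 spans the height: 4928.40 × 2664.00.
Second fit — the Univisium 2:1 canvas into 1600×1280 spans the width: 1600.00 × 800.00 (×0.3003 from 5328×2664).
So the video's width is 4928.40 × 0.3003 ≈ 1480.00.

1480 px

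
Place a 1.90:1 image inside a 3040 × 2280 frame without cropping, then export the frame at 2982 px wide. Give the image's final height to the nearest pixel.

1569 px

Fitted into 3040×2280, the image spans the width; its height is 3040 / 1.900 ≈ 1600.00 px.
The frame scales by 2982/3040 = 0.9809; 1600.00 × 0.9809 ≈ 1569.47 px.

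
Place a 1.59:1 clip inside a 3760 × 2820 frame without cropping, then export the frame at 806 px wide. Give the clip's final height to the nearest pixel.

507 px

In the 3760×2820 frame the clip fills the width: height = 3760 / 1.590 ≈ 2364.78 px.
Resizing to 806 px wide multiplies everything by 0.2144: 2364.78 → 506.92 px.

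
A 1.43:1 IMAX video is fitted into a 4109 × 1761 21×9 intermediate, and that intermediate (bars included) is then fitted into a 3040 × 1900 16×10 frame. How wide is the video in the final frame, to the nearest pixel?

1863 px

1.43:1 IMAX in 4109×1761: fills the height, so the video is 2518.23 × 1761.00.
21×9 in 3040×1900: fills the width, so the intermediate becomes 3040.00 × 1302.86 — a scale of ×0.7398.
The video scales with it: width 2518.23 × 0.7398 ≈ 1863.09.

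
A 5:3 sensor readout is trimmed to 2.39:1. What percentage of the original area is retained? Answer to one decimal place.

The width stays; only height is cut (since 2.39:1 is wider than 5:3).
Area ratio = (1.667)/(2.390) = 69.74% retained.

69.7%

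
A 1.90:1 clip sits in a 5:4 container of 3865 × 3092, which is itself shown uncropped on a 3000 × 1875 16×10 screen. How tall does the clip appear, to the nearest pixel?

1234 px

First fit — 1.90:1 into 3865×3092 spans the width: 3865.00 × 2034.21.
The 5:4 canvas is height-limited in 3000×1875, giving 2343.75 × 1875.00; scale factor 0.6064.
The clip scales with it: height 2034.21 × 0.6064 ≈ 1233.55.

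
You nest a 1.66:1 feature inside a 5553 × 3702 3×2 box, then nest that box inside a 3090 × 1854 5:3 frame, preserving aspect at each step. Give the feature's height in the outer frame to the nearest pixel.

First fit — 1.66:1 into 5553×3702 spans the width: 5553.00 × 3345.18.
The 3×2 canvas is height-limited in 3090×1854, giving 2781.00 × 1854.00; scale factor 0.5008.
So the feature's height is 3345.18 × 0.5008 ≈ 1675.30.

1675 px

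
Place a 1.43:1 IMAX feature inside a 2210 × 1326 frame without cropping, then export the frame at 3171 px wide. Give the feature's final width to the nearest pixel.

2721 px

In the 2210×1326 frame the feature fills the height: width = 1326 × 1.430 ≈ 1896.18 px.
The frame scales by 3171/2210 = 1.4348; 1896.18 × 1.4348 ≈ 2720.72 px.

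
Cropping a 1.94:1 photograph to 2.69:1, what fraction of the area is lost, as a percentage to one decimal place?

27.9%

The width stays; only height is cut (since 2.69:1 is wider than 1.94:1).
Fraction kept = (1.940)/(2.690) ≈ 72.12%, so 27.88% is lost.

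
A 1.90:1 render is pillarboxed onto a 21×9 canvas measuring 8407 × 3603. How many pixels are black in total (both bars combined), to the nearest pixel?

5625364 pixels

1.90:1 is narrower than 21×9, so it spans the full height.
That makes the image 6845.7000 px wide (3603 × 1.900).
Black = 8407 − 6845.7000 = 1561.3000 px.
Across the 3603-px span: 1561.3000 × 3603 ≈ 5625364 px.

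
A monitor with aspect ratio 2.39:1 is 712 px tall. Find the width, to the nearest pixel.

Width = 712 × 2.390 = 1701.68.

1702 px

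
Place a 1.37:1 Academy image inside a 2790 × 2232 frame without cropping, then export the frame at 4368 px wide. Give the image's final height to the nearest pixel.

Fitted into 2790×2232, the image spans the width; its height is 2790 / 1.370 ≈ 2036.50 px.
The frame scales by 4368/2790 = 1.5656; 2036.50 × 1.5656 ≈ 3188.32 px.

3188 px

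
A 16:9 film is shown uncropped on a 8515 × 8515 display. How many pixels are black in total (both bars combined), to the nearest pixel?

31721036 pixels

16:9 (1.778) > 1:1 (1.000), so the film fills the width.
That makes the image 4789.6875 px tall (8515 × 9/16).
Black = 8515 − 4789.6875 = 3725.3125 px.
Bar area = 3725.3125 × 8515 ≈ 31721036 px.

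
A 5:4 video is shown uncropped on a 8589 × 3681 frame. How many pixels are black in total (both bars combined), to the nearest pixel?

5:4 (1.250) < 21:9 (2.333), so the video fills the height.
That makes the image 4601.2500 px wide (3681 × 5/4).
Leftover width: 8589 − 4601.2500 = 3987.7500 px.
Bar area = 3987.7500 × 3681 ≈ 14678908 px.

14678908 pixels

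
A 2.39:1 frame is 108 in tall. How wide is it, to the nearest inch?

Width = 108 × 2.390 = 258.12.

258 in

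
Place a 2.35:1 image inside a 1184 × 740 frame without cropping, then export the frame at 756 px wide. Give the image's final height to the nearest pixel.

322 px

In the 1184×740 frame the image fills the width: height = 1184 / 2.350 ≈ 503.83 px.
The frame scales by 756/1184 = 0.6385; 503.83 × 0.6385 ≈ 321.70 px.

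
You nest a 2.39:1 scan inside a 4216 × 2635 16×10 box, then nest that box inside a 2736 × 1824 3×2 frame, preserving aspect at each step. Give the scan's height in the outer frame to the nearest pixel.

1145 px

First fit — 2.39:1 into 4216×2635 spans the width: 4216.00 × 1764.02.
16×10 in 2736×1824: fills the width, so the intermediate becomes 2736.00 × 1710.00 — a scale of ×0.6490.
So the scan's height is 1764.02 × 0.6490 ≈ 1144.77.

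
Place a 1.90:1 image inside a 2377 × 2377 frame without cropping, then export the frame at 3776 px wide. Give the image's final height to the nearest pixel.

Fitted into 2377×2377, the image spans the width; its height is 2377 / 1.900 ≈ 1251.05 px.
Resizing to 3776 px wide multiplies everything by 1.5886: 1251.05 → 1987.37 px.

1987 px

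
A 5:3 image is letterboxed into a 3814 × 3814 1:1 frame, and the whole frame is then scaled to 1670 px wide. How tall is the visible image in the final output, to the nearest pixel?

1002 px

At 3814×3814 the image is width-limited, so height = 3814 × 3/5 ≈ 2288.40 px.
Resizing to 1670 px wide multiplies everything by 0.4379: 2288.40 → 1002.00 px.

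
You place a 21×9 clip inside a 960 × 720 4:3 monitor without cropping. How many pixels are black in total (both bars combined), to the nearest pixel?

21×9 (2.333) > 4:3 (1.333), so the clip fills the width.
The clip is 960 × 9/21 ≈ 411.4286 px tall.
Black = 720 − 411.4286 = 308.5714 px.
Bar area = 308.5714 × 960 ≈ 296229 px.

296229 pixels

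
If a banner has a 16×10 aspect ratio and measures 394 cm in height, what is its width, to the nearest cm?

630 cm

Width = 394 / 10 × 16 = 630.40.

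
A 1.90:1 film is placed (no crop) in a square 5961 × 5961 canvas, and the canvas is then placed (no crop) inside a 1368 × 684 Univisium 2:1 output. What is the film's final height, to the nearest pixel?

360 px

Inside the 5961×5961 canvas the film is width-limited at 5961.00 × 3137.37.
The square canvas is height-limited in 1368×684, giving 684.00 × 684.00; scale factor 0.1147.
The film scales with it: height 3137.37 × 0.1147 ≈ 360.00.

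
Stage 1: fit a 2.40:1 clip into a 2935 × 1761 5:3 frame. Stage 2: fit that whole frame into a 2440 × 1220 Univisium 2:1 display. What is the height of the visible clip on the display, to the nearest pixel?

Inside the 2935×1761 canvas the clip is width-limited at 2935.00 × 1222.92.
5:3 in 2440×1220: fills the height, so the intermediate becomes 2033.33 × 1220.00 — a scale of ×0.6928.
So the clip's height is 1222.92 × 0.6928 ≈ 847.22.

847 px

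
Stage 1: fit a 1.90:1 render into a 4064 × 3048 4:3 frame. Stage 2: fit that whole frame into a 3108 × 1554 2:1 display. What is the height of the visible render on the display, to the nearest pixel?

1091 px

Inside the 4064×3048 canvas the render is width-limited at 4064.00 × 2138.95.
4:3 in 3108×1554: fills the height, so the intermediate becomes 2072.00 × 1554.00 — a scale of ×0.5098.
The render scales with it: height 2138.95 × 0.5098 ≈ 1090.53.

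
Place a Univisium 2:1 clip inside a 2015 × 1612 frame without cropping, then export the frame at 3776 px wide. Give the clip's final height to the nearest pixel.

1888 px

At 2015×1612 the clip is width-limited, so height = 2015 × 1/2 ≈ 1007.50 px.
Scaling 2015 → 3776 is ×1.8739, so the height becomes 1007.50 × 1.8739 ≈ 1888.00 px.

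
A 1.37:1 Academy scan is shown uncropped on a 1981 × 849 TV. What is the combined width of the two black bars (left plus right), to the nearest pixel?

1.37:1 Academy is narrower than 21:9, so it spans the full height.
That makes the image 1163.13 px wide (849 × 1.370).
Leftover width: 1981 − 1163.13 = 817.87 px.

818 px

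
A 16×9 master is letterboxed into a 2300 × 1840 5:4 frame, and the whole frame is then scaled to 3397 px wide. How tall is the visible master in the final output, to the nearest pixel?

1911 px

At 2300×1840 the master is width-limited, so height = 2300 × 9/16 ≈ 1293.75 px.
Scaling 2300 → 3397 is ×1.4770, so the height becomes 1293.75 × 1.4770 ≈ 1910.81 px.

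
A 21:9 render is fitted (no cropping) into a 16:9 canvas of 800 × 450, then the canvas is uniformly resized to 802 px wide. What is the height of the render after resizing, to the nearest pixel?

At 800×450 the render is width-limited, so height = 800 × 9/21 ≈ 342.86 px.
The frame scales by 802/800 = 1.0025; 342.86 × 1.0025 ≈ 343.71 px.

344 px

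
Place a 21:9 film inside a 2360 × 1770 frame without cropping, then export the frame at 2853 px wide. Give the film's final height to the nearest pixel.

1223 px

At 2360×1770 the film is width-limited, so height = 2360 × 9/21 ≈ 1011.43 px.
Resizing to 2853 px wide multiplies everything by 1.2089: 1011.43 → 1222.71 px.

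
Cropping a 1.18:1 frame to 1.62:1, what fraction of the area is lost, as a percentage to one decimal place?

27.2%

1.62:1 is wider than 1.18:1, so the crop keeps the full width and trims the height.
Area ratio = (1.180)/(1.620) = 72.84%; the remaining 27.16% is cropped out.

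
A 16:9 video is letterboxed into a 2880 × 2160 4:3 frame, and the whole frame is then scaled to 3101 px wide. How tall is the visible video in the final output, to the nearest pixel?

1744 px

At 2880×2160 the video is width-limited, so height = 2880 × 9/16 ≈ 1620.00 px.
Scaling 2880 → 3101 is ×1.0767, so the height becomes 1620.00 × 1.0767 ≈ 1744.31 px.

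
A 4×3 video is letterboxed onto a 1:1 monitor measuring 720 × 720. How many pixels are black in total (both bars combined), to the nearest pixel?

129600 pixels

Since 1.333 > 1.000, the video is width-limited.
The video is 720 × 3/4 ≈ 540.0000 px tall.
Leftover height: 720 − 540.0000 = 180.0000 px.
Across the 720-px span: 180.0000 × 720 ≈ 129600 px.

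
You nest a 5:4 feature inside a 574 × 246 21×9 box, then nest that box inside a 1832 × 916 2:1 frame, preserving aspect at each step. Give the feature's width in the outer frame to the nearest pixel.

981 px

5:4 in 574×246: fills the height, so the feature is 307.50 × 246.00.
21×9 in 1832×916: fills the width, so the intermediate becomes 1832.00 × 785.14 — a scale of ×3.1916.
So the feature's width is 307.50 × 3.1916 ≈ 981.43.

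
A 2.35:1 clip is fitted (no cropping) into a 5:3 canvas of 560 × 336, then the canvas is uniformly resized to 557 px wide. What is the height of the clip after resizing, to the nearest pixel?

Fitted into 560×336, the clip spans the width; its height is 560 / 2.350 ≈ 238.30 px.
Resizing to 557 px wide multiplies everything by 0.9946: 238.30 → 237.02 px.

237 px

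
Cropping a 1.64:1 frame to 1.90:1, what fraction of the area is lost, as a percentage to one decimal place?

Going from 1.64:1 to 1.90:1 means cutting height while keeping width.
Fraction kept = (1.640)/(1.900) ≈ 86.32%, so 13.68% is lost.

13.7%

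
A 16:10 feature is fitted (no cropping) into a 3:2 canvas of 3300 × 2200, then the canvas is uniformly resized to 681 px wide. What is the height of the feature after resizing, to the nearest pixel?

In the 3300×2200 frame the feature fills the width: height = 3300 × 10/16 ≈ 2062.50 px.
Resizing to 681 px wide multiplies everything by 0.2064: 2062.50 → 425.62 px.

426 px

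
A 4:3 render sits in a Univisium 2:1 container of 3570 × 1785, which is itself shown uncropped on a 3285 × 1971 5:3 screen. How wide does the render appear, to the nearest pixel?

First fit — 4:3 into 3570×1785 spans the height: 2380.00 × 1785.00.
Second fit — the Univisium 2:1 canvas into 3285×1971 spans the width: 3285.00 × 1642.50 (×0.9202 from 3570×1785).
So the render's width is 2380.00 × 0.9202 ≈ 2190.00.

2190 px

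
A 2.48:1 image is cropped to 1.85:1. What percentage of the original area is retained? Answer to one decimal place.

74.6%

Going from 2.48:1 to 1.85:1 means cutting width while keeping height.
Fraction kept = (1.850)/(2.480) ≈ 74.60%.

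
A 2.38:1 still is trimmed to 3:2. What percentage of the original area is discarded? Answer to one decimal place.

37.0%

3:2 is narrower than 2.38:1, so the crop keeps the full height and trims the width.
(1.500)/(2.380) ≈ 0.630 of the area survives, leaving 36.97% discarded.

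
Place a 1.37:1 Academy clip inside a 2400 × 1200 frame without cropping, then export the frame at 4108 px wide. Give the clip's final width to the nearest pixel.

2814 px

In the 2400×1200 frame the clip fills the height: width = 1200 × 1.370 ≈ 1644.00 px.
The frame scales by 4108/2400 = 1.7117; 1644.00 × 1.7117 ≈ 2813.98 px.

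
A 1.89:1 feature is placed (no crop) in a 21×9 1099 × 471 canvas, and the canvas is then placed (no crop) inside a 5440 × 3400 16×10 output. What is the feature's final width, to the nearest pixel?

1.89:1 in 1099×471: fills the height, so the feature is 890.19 × 471.00.
Second fit — the 21×9 canvas into 5440×3400 spans the width: 5440.00 × 2331.43 (×4.9500 from 1099×471).
Applying the same ×4.9500: 890.19 → 4406.40.

4406 px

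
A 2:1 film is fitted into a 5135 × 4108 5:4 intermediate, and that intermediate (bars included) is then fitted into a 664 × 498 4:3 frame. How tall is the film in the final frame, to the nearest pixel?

2:1 in 5135×4108: fills the width, so the film is 5135.00 × 2567.50.
Second fit — the 5:4 canvas into 664×498 spans the height: 622.50 × 498.00 (×0.1212 from 5135×4108).
So the film's height is 2567.50 × 0.1212 ≈ 311.25.

311 px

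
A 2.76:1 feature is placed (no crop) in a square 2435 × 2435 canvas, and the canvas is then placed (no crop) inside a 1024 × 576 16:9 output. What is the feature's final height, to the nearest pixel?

209 px

First fit — 2.76:1 into 2435×2435 spans the width: 2435.00 × 882.25.
Second fit — the square canvas into 1024×576 spans the height: 576.00 × 576.00 (×0.2366 from 2435×2435).
Applying the same ×0.2366: 882.25 → 208.70.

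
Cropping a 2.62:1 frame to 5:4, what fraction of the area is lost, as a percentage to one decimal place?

5:4 is narrower than 2.62:1, so the crop keeps the full height and trims the width.
(1.250)/(2.620) ≈ 0.477 of the area survives, leaving 52.29% discarded.

52.3%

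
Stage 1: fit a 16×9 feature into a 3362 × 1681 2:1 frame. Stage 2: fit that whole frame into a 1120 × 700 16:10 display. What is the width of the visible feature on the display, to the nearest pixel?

996 px

16×9 in 3362×1681: fills the height, so the feature is 2988.44 × 1681.00.
Second fit — the 2:1 canvas into 1120×700 spans the width: 1120.00 × 560.00 (×0.3331 from 3362×1681).
The feature scales with it: width 2988.44 × 0.3331 ≈ 995.56.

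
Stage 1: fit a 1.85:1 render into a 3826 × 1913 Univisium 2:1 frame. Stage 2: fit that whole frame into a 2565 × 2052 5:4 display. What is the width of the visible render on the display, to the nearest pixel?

Inside the 3826×1913 canvas the render is height-limited at 3539.05 × 1913.00.
Univisium 2:1 in 2565×2052: fills the width, so the intermediate becomes 2565.00 × 1282.50 — a scale of ×0.6704.
So the render's width is 3539.05 × 0.6704 ≈ 2372.62.

2373 px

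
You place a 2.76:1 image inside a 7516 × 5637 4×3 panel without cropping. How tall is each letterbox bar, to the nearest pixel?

1457 px

2.76:1 (2.760) > 4×3 (1.333), so the image fills the width.
Content height = 7516 / 2.760 ≈ 2723.19 px.
5637 − 2723.19 = 2913.81 px of bars (1456.91 each).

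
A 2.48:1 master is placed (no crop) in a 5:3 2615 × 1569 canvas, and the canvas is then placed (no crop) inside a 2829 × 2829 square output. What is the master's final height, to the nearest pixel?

1141 px

Inside the 2615×1569 canvas the master is width-limited at 2615.00 × 1054.44.
5:3 in 2829×2829: fills the width, so the intermediate becomes 2829.00 × 1697.40 — a scale of ×1.0818.
The master scales with it: height 1054.44 × 1.0818 ≈ 1140.73.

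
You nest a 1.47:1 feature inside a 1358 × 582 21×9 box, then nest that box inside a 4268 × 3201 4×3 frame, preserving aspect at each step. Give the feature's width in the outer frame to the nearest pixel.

First fit — 1.47:1 into 1358×582 spans the height: 855.54 × 582.00.
21×9 in 4268×3201: fills the width, so the intermediate becomes 4268.00 × 1829.14 — a scale of ×3.1429.
So the feature's width is 855.54 × 3.1429 ≈ 2688.84.

2689 px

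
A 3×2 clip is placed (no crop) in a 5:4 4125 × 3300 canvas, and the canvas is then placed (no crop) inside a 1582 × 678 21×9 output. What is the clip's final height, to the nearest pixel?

565 px

First fit — 3×2 into 4125×3300 spans the width: 4125.00 × 2750.00.
Second fit — the 5:4 canvas into 1582×678 spans the height: 847.50 × 678.00 (×0.2055 from 4125×3300).
Applying the same ×0.2055: 2750.00 → 565.00.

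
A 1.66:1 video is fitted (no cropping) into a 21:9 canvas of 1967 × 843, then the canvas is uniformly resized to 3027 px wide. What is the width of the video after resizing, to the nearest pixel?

2153 px

In the 1967×843 frame the video fills the height: width = 843 × 1.660 ≈ 1399.38 px.
Resizing to 3027 px wide multiplies everything by 1.5389: 1399.38 → 2153.49 px.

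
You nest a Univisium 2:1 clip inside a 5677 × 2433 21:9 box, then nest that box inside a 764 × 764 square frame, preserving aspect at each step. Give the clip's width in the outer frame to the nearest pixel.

655 px

Univisium 2:1 in 5677×2433: fills the height, so the clip is 4866.00 × 2433.00.
The 21:9 canvas is width-limited in 764×764, giving 764.00 × 327.43; scale factor 0.1346.
The clip scales with it: width 4866.00 × 0.1346 ≈ 654.86.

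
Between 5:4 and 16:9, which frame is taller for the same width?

5:4

5:4 = 1.25 and 16:9 = 1.778; 1.778 > 1.25. The smaller width-to-height ratio is the taller frame.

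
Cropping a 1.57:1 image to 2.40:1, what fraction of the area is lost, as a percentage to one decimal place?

34.6%

Going from 1.57:1 to 2.40:1 means cutting height while keeping width.
Area ratio = (1.570)/(2.400) = 65.42%; the remaining 34.58% is cropped out.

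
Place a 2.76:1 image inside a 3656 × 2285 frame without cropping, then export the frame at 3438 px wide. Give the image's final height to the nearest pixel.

At 3656×2285 the image is width-limited, so height = 3656 / 2.760 ≈ 1324.64 px.
Resizing to 3438 px wide multiplies everything by 0.9404: 1324.64 → 1245.65 px.

1246 px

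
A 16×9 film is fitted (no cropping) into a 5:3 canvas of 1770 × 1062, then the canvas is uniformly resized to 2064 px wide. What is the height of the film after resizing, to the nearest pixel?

In the 1770×1062 frame the film fills the width: height = 1770 × 9/16 ≈ 995.62 px.
Scaling 1770 → 2064 is ×1.1661, so the height becomes 995.62 × 1.1661 ≈ 1161.00 px.

1161 px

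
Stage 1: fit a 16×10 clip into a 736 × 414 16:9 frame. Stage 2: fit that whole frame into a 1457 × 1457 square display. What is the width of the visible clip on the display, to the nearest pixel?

1311 px

First fit — 16×10 into 736×414 spans the height: 662.40 × 414.00.
16:9 in 1457×1457: fills the width, so the intermediate becomes 1457.00 × 819.56 — a scale of ×1.9796.
Applying the same ×1.9796: 662.40 → 1311.30.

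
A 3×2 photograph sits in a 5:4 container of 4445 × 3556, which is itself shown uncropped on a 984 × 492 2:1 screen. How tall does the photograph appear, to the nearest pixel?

410 px

First fit — 3×2 into 4445×3556 spans the width: 4445.00 × 2963.33.
5:4 in 984×492: fills the height, so the intermediate becomes 615.00 × 492.00 — a scale of ×0.1384.
So the photograph's height is 2963.33 × 0.1384 ≈ 410.00.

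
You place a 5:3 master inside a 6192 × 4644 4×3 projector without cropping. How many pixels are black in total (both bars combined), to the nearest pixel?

5:3 (1.667) > 4×3 (1.333), so the master fills the width.
The master is 6192 × 3/5 ≈ 3715.2000 px tall.
4644 − 3715.2000 = 928.8000 px of bars.
That's 928.8000 × 6192 ≈ 5751130 black pixels.

5751130 pixels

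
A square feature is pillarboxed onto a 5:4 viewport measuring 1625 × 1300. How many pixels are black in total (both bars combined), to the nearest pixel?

Since 1.000 < 1.250, the feature is height-limited.
That makes the image 1300.0000 px wide (1300 × 1/1).
Black = 1625 − 1300.0000 = 325.0000 px.
That's 325.0000 × 1300 ≈ 422500 black pixels.

422500 pixels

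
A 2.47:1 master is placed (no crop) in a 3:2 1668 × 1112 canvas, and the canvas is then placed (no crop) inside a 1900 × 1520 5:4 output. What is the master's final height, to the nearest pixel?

769 px

2.47:1 in 1668×1112: fills the width, so the master is 1668.00 × 675.30.
Second fit — the 3:2 canvas into 1900×1520 spans the width: 1900.00 × 1266.67 (×1.1391 from 1668×1112).
So the master's height is 675.30 × 1.1391 ≈ 769.23.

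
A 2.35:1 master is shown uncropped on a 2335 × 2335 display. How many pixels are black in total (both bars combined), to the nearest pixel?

3132129 pixels

2.35:1 is wider than 1:1, so it spans the full width.
Content height = 2335 / 2.350 ≈ 993.6170 px.
Black = 2335 − 993.6170 = 1341.3830 px.
Bar area = 1341.3830 × 2335 ≈ 3132129 px.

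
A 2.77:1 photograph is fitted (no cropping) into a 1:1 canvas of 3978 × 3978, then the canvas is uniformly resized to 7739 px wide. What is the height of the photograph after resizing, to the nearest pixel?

At 3978×3978 the photograph is width-limited, so height = 3978 / 2.770 ≈ 1436.10 px.
Scaling 3978 → 7739 is ×1.9454, so the height becomes 1436.10 × 1.9454 ≈ 2793.86 px.

2794 px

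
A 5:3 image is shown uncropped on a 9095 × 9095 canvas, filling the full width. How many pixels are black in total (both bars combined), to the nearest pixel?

The image is 9095 × 3/5 ≈ 5457.0000 px tall.
9095 − 5457.0000 = 3638.0000 px of bars.
Across the 9095-px span: 3638.0000 × 9095 ≈ 33087610 px.

33087610 pixels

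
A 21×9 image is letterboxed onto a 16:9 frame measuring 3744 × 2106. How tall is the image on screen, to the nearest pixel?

21×9 (2.333) > 16:9 (1.778), so the image fills the width.
The image is 3744 × 9/21 ≈ 1604.57 px tall.

1605 px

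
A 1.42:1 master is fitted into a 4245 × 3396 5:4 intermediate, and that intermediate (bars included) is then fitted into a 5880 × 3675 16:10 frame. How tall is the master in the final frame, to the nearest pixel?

3235 px

1.42:1 in 4245×3396: fills the width, so the master is 4245.00 × 2989.44.
The 5:4 canvas is height-limited in 5880×3675, giving 4593.75 × 3675.00; scale factor 1.0822.
So the master's height is 2989.44 × 1.0822 ≈ 3235.04.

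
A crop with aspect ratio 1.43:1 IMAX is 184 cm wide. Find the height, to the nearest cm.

184 / 1.430 = 128.67.

129 cm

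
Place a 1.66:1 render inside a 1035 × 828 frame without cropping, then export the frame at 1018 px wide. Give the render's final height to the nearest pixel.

613 px

Fitted into 1035×828, the render spans the width; its height is 1035 / 1.660 ≈ 623.49 px.
The frame scales by 1018/1035 = 0.9836; 623.49 × 0.9836 ≈ 613.25 px.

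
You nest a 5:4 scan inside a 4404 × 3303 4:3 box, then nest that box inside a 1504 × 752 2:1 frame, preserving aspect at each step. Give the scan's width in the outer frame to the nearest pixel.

Inside the 4404×3303 canvas the scan is height-limited at 4128.75 × 3303.00.
The 4:3 canvas is height-limited in 1504×752, giving 1002.67 × 752.00; scale factor 0.2277.
Applying the same ×0.2277: 4128.75 → 940.00.

940 px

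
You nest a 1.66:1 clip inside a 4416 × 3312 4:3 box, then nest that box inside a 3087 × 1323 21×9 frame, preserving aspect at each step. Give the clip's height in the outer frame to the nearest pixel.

Inside the 4416×3312 canvas the clip is width-limited at 4416.00 × 2660.24.
Second fit — the 4:3 canvas into 3087×1323 spans the height: 1764.00 × 1323.00 (×0.3995 from 4416×3312).
Applying the same ×0.3995: 2660.24 → 1062.65.

1063 px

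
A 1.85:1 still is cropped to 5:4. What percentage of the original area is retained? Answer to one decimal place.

67.6%

5:4 is narrower than 1.85:1, so the crop keeps the full height and trims the width.
(1.250)/(1.850) ≈ 0.676 of the area survives.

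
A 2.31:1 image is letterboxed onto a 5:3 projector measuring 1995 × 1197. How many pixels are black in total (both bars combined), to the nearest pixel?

665060 pixels

Since 2.310 > 1.667, the image is width-limited.
Content height = 1995 / 2.310 ≈ 863.6364 px.
1197 − 863.6364 = 333.3636 px of bars.
That's 333.3636 × 1995 ≈ 665060 black pixels.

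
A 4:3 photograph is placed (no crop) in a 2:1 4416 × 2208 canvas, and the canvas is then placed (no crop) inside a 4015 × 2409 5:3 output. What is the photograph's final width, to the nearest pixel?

2677 px

Inside the 4416×2208 canvas the photograph is height-limited at 2944.00 × 2208.00.
The 2:1 canvas is width-limited in 4015×2409, giving 4015.00 × 2007.50; scale factor 0.9092.
So the photograph's width is 2944.00 × 0.9092 ≈ 2676.67.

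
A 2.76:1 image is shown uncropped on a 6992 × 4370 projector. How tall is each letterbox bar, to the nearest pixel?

918 px

2.76:1 (2.760) > 16×10 (1.600), so the image fills the width.
That makes the image 2533.33 px tall (6992 / 2.760).
4370 − 2533.33 = 1836.67 px of bars (918.33 each).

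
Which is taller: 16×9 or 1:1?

1:1

16×9 = 1.778 and 1; 1.778 > 1. The smaller width-to-height ratio is the taller frame.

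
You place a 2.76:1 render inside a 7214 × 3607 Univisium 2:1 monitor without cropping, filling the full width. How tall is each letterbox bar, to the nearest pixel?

That makes the image 2613.77 px tall (7214 / 2.760).
Leftover height: 3607 − 2613.77 = 993.23 px → 496.62 each side.

497 px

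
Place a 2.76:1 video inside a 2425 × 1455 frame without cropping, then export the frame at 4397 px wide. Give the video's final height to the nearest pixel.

1593 px

Fitted into 2425×1455, the video spans the width; its height is 2425 / 2.760 ≈ 878.62 px.
The frame scales by 4397/2425 = 1.8132; 878.62 × 1.8132 ≈ 1593.12 px.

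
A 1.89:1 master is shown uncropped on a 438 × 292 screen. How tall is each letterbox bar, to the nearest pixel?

30 px

1.89:1 is wider than 3×2, so it spans the full width.
The master is 438 / 1.890 ≈ 231.75 px tall.
Black = 292 − 231.75 = 60.25 px, or 30.13 per bar.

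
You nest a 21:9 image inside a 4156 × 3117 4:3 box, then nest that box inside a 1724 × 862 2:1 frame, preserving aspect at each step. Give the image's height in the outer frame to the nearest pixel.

Inside the 4156×3117 canvas the image is width-limited at 4156.00 × 1781.14.
4:3 in 1724×862: fills the height, so the intermediate becomes 1149.33 × 862.00 — a scale of ×0.2765.
Applying the same ×0.2765: 1781.14 → 492.57.

493 px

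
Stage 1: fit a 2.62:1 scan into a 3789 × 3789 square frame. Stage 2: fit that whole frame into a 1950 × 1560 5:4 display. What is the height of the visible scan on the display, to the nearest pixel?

First fit — 2.62:1 into 3789×3789 spans the width: 3789.00 × 1446.18.
square in 1950×1560: fills the height, so the intermediate becomes 1560.00 × 1560.00 — a scale of ×0.4117.
So the scan's height is 1446.18 × 0.4117 ≈ 595.42.

595 px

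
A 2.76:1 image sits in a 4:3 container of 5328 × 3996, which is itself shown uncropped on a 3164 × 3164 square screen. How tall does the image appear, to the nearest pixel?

First fit — 2.76:1 into 5328×3996 spans the width: 5328.00 × 1930.43.
The 4:3 canvas is width-limited in 3164×3164, giving 3164.00 × 2373.00; scale factor 0.5938.
The image scales with it: height 1930.43 × 0.5938 ≈ 1146.38.

1146 px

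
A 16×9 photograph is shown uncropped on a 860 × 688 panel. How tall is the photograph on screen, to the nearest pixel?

16×9 is wider than 5:4, so it spans the full width.
That makes the image 483.75 px tall (860 × 9/16).

484 px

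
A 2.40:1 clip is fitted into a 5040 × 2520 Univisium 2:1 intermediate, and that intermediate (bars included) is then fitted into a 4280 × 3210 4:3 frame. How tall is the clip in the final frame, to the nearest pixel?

1783 px

First fit — 2.40:1 into 5040×2520 spans the width: 5040.00 × 2100.00.
Second fit — the Univisium 2:1 canvas into 4280×3210 spans the width: 4280.00 × 2140.00 (×0.8492 from 5040×2520).
The clip scales with it: height 2100.00 × 0.8492 ≈ 1783.33.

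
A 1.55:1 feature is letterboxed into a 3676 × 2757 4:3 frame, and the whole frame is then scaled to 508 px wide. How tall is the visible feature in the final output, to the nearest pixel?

328 px

In the 3676×2757 frame the feature fills the width: height = 3676 / 1.550 ≈ 2371.61 px.
Resizing to 508 px wide multiplies everything by 0.1382: 2371.61 → 327.74 px.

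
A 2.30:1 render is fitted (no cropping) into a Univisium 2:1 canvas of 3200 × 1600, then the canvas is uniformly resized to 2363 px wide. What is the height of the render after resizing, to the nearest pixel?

In the 3200×1600 frame the render fills the width: height = 3200 / 2.300 ≈ 1391.30 px.
The frame scales by 2363/3200 = 0.7384; 1391.30 × 0.7384 ≈ 1027.39 px.

1027 px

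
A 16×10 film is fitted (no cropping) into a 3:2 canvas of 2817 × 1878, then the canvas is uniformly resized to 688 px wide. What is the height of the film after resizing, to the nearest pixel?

Fitted into 2817×1878, the film spans the width; its height is 2817 × 10/16 ≈ 1760.62 px.
Scaling 2817 → 688 is ×0.2442, so the height becomes 1760.62 × 0.2442 ≈ 430.00 px.

430 px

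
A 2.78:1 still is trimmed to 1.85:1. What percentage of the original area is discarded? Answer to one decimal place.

1.85:1 is narrower than 2.78:1, so the crop keeps the full height and trims the width.
Area ratio = (1.850)/(2.780) = 66.55%; the remaining 33.45% is cropped out.

33.5%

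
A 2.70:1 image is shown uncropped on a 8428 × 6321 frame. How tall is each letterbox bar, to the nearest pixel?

2.70:1 (2.700) > 4×3 (1.333), so the image fills the width.
The image is 8428 / 2.700 ≈ 3121.48 px tall.
Leftover height: 6321 − 3121.48 = 3199.52 px → 1599.76 each side.

1600 px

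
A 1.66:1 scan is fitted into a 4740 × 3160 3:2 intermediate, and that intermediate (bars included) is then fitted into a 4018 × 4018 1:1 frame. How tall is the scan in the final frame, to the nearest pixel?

2420 px

Inside the 4740×3160 canvas the scan is width-limited at 4740.00 × 2855.42.
3:2 in 4018×4018: fills the width, so the intermediate becomes 4018.00 × 2678.67 — a scale of ×0.8477.
The scan scales with it: height 2855.42 × 0.8477 ≈ 2420.48.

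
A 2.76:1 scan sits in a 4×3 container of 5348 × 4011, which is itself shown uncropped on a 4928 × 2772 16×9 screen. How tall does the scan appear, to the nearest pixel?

1339 px

Inside the 5348×4011 canvas the scan is width-limited at 5348.00 × 1937.68.
Second fit — the 4×3 canvas into 4928×2772 spans the height: 3696.00 × 2772.00 (×0.6911 from 5348×4011).
So the scan's height is 1937.68 × 0.6911 ≈ 1339.13.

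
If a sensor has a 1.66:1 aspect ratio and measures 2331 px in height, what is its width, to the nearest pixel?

3869 px

2331 × 1.660 = 3869.46.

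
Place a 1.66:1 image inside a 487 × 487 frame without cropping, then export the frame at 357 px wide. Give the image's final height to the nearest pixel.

At 487×487 the image is width-limited, so height = 487 / 1.660 ≈ 293.37 px.
Resizing to 357 px wide multiplies everything by 0.7331: 293.37 → 215.06 px.

215 px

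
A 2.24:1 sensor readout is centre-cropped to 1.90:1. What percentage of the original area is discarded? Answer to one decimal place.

Going from 2.24:1 to 1.90:1 means cutting width while keeping height.
(1.900)/(2.240) ≈ 0.848 of the area survives, leaving 15.18% discarded.

15.2%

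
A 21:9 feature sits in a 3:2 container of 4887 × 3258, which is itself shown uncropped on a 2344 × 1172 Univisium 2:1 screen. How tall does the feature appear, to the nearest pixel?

21:9 in 4887×3258: fills the width, so the feature is 4887.00 × 2094.43.
The 3:2 canvas is height-limited in 2344×1172, giving 1758.00 × 1172.00; scale factor 0.3597.
The feature scales with it: height 2094.43 × 0.3597 ≈ 753.43.

753 px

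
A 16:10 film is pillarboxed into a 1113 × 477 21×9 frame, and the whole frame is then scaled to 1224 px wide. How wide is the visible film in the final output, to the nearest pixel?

839 px

In the 1113×477 frame the film fills the height: width = 477 × 16/10 ≈ 763.20 px.
Scaling 1113 → 1224 is ×1.0997, so the width becomes 763.20 × 1.0997 ≈ 839.31 px.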